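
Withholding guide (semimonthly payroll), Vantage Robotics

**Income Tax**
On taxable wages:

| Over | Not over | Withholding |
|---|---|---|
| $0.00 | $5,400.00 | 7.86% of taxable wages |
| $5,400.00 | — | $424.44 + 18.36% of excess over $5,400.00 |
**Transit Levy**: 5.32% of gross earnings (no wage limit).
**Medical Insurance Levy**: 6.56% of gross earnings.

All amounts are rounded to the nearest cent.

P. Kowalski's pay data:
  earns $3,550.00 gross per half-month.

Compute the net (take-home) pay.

$2,849.23

Income Tax: taxable = $3,550.00
  7.86% × $3,550.00 = $279.03
Transit Levy: 5.32% × $3,550.00 = $188.86
Medical Insurance Levy: 6.56% × $3,550.00 = $232.88
Total withheld: $279.03 + $188.86 + $232.88 = $700.77
Net pay: $3,550.00 − $700.77 = $2,849.23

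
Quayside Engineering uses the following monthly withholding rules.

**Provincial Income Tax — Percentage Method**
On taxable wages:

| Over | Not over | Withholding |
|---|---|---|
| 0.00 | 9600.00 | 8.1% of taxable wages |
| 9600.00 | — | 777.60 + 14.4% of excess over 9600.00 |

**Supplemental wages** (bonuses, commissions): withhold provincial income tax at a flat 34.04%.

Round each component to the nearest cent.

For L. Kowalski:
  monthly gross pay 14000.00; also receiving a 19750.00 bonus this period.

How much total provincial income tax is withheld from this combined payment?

8134.10

Provincial Income Tax: taxable = 14000.00
  777.60 + 14.4% × (14000.00 − 9600.00) = 777.60 + 14.4% × 4400.00 = 1411.20
Supplemental (34.04% flat on bonus): 34.04% × 19750.00 = 6722.90
Total provincial income tax: 1411.20 + 6722.90 = 8134.10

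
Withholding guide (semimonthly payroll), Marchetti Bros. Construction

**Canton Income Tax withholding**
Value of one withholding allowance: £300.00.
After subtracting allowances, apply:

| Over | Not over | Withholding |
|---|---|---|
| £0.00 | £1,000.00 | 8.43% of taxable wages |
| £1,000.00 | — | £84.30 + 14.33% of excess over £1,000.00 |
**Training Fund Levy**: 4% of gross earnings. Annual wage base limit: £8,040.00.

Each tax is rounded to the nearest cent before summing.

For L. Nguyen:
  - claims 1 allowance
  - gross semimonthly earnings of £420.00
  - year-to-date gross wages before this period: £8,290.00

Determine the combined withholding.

£10.12

Canton Income Tax: taxable = £420.00 − 1×£300.00 = £120.00
  8.43% × £120.00 = £10.12
Training Fund Levy: YTD £8,290.00 ≥ cap £8,040.00 → £0.00
Total: £10.12 + £0.00 = £10.12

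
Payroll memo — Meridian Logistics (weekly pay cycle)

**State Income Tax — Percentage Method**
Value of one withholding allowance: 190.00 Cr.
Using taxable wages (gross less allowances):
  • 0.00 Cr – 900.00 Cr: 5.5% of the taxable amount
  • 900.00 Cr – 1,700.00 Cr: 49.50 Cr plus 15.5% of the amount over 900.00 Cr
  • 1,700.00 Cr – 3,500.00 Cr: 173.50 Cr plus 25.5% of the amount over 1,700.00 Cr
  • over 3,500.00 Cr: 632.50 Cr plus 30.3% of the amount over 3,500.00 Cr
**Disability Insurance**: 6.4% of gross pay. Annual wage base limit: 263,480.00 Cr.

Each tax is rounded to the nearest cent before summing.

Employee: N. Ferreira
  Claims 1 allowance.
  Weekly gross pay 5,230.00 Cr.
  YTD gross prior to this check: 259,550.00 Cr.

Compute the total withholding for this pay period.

1,350.64 Cr

State Income Tax: taxable = 5,230.00 Cr − 1×190.00 Cr = 5,040.00 Cr
  632.50 Cr + 30.3% × (5,040.00 Cr − 3,500.00 Cr) = 632.50 Cr + 30.3% × 1,540.00 Cr = 1,099.12 Cr
Disability Insurance: cap 263,480.00 Cr − YTD 259,550.00 Cr = 3,930.00 Cr subject; 6.4% × 3,930.00 Cr = 251.52 Cr
Total: 1,099.12 Cr + 251.52 Cr = 1,350.64 Cr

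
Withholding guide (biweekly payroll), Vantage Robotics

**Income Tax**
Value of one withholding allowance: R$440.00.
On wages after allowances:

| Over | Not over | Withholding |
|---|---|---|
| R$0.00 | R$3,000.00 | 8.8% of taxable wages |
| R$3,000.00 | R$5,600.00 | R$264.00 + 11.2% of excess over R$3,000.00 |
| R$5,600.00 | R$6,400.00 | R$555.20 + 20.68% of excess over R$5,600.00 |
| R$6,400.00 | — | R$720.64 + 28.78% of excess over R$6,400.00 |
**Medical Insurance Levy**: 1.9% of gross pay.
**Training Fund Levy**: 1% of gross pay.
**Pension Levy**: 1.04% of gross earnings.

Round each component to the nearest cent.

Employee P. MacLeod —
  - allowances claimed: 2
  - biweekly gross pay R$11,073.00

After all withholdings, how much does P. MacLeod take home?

R$8,824.45

Income Tax: taxable = R$11,073.00 − 2×R$440.00 = R$10,193.00
  R$720.64 + 28.78% × (R$10,193.00 − R$6,400.00) = R$720.64 + 28.78% × R$3,793.00 = R$1,812.27
Medical Insurance Levy: 1.9% × R$11,073.00 = R$210.39
Training Fund Levy: 1% × R$11,073.00 = R$110.73
Pension Levy: 1.04% × R$11,073.00 = R$115.16
Total withheld: R$1,812.27 + R$210.39 + R$110.73 + R$115.16 = R$2,248.55
Net pay: R$11,073.00 − R$2,248.55 = R$8,824.45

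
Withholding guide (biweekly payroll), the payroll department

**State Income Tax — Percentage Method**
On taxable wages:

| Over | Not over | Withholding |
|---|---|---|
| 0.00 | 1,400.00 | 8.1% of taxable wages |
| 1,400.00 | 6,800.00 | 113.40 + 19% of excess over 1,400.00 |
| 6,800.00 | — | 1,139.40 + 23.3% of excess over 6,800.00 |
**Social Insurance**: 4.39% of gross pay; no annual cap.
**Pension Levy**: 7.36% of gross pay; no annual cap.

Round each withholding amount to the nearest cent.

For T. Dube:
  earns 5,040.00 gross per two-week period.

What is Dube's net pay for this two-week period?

State Income Tax: taxable = 5,040.00
  113.40 + 19% × (5,040.00 − 1,400.00) = 113.40 + 19% × 3,640.00 = 805.00
Social Insurance: 4.39% × 5,040.00 = 221.26
Pension Levy: 7.36% × 5,040.00 = 370.94
Total withheld: 805.00 + 221.26 + 370.94 = 1,397.20
Net pay: 5,040.00 − 1,397.20 = 3,642.80

3,642.80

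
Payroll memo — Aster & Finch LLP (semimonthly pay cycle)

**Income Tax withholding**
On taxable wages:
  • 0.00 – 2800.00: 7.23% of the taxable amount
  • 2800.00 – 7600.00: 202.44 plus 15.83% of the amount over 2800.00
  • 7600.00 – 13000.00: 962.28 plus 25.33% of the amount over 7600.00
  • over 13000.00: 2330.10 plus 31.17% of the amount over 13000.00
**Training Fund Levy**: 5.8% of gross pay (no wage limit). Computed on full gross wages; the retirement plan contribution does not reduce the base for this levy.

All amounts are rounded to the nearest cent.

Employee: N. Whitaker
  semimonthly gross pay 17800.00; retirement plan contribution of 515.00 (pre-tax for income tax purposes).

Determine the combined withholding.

Income Tax: taxable = 17800.00 − 515.00 = 17285.00
  2330.10 + 31.17% × (17285.00 − 13000.00) = 2330.10 + 31.17% × 4285.00 = 3665.73
Training Fund Levy: 5.8% × 17800.00 = 1032.40
Total: 3665.73 + 1032.40 = 4698.13

4698.13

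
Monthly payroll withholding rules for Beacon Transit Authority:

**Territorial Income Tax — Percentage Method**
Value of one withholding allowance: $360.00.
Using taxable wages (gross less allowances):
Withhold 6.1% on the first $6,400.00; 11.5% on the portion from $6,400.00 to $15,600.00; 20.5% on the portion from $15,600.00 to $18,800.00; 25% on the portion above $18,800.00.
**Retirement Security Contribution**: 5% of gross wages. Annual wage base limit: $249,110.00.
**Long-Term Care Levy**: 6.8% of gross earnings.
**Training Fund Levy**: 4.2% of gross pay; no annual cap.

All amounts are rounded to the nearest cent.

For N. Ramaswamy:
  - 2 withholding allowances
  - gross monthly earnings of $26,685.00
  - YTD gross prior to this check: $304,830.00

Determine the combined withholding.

$6,831.00

Territorial Income Tax: taxable = $26,685.00 − 2×$360.00 = $25,965.00
  $2,104.40 + 25% × ($25,965.00 − $18,800.00) = $2,104.40 + 25% × $7,165.00 = $3,895.65
Retirement Security Contribution: YTD $304,830.00 ≥ cap $249,110.00 → $0.00
Long-Term Care Levy: 6.8% × $26,685.00 = $1,814.58
Training Fund Levy: 4.2% × $26,685.00 = $1,120.77
Total: $3,895.65 + $0.00 + $1,814.58 + $1,120.77 = $6,831.00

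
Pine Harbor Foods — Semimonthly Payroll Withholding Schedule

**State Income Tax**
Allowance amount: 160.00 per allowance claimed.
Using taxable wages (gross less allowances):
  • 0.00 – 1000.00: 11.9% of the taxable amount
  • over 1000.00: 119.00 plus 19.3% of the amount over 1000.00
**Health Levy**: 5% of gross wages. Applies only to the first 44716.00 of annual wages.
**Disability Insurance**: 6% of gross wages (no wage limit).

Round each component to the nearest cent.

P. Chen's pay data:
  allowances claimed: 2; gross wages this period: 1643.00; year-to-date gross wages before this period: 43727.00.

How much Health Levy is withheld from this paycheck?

49.45

Health Levy: cap 44716.00 − YTD 43727.00 = 989.00 subject; 5% × 989.00 = 49.45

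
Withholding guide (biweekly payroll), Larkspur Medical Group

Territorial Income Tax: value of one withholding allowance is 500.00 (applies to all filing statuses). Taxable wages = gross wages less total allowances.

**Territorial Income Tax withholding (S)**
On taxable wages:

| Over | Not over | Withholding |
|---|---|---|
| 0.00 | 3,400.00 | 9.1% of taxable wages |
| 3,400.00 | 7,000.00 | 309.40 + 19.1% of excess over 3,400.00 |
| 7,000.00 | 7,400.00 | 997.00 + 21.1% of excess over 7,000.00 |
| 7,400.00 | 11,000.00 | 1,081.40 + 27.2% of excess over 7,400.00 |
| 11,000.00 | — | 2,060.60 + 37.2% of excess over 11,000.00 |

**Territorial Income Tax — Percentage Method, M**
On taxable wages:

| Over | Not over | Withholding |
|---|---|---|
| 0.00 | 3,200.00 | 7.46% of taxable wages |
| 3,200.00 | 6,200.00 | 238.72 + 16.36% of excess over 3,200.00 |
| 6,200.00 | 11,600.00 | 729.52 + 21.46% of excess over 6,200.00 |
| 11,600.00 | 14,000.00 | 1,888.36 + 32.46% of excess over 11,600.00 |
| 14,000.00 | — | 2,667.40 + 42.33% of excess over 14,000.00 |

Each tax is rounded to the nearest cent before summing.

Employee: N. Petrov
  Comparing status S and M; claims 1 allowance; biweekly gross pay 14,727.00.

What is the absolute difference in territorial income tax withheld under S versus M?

Territorial Income Tax (S): taxable = 14,727.00 − 1×500.00 = 14,227.00
  2,060.60 + 37.2% × (14,227.00 − 11,000.00) = 2,060.60 + 37.2% × 3,227.00 = 3,261.04
Territorial Income Tax (M): taxable = 14,727.00 − 1×500.00 = 14,227.00
  2,667.40 + 42.33% × (14,227.00 − 14,000.00) = 2,667.40 + 42.33% × 227.00 = 2,763.49
Difference: |3,261.04 − 2,763.49| = 497.55 (higher under S)

497.55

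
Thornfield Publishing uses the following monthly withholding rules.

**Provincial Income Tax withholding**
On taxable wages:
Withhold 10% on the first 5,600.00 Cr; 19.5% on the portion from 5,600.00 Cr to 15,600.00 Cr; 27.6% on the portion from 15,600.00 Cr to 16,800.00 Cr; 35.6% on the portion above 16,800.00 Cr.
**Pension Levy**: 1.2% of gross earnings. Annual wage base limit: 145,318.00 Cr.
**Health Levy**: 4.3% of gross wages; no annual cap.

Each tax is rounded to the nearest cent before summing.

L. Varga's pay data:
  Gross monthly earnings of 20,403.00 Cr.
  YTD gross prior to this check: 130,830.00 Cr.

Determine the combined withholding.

5,175.06 Cr

Provincial Income Tax: taxable = 20,403.00 Cr
  2,841.20 Cr + 35.6% × (20,403.00 Cr − 16,800.00 Cr) = 2,841.20 Cr + 35.6% × 3,603.00 Cr = 4,123.87 Cr
Pension Levy: cap 145,318.00 Cr − YTD 130,830.00 Cr = 14,488.00 Cr subject; 1.2% × 14,488.00 Cr = 173.86 Cr
Health Levy: 4.3% × 20,403.00 Cr = 877.33 Cr
Total: 4,123.87 Cr + 173.86 Cr + 877.33 Cr = 5,175.06 Cr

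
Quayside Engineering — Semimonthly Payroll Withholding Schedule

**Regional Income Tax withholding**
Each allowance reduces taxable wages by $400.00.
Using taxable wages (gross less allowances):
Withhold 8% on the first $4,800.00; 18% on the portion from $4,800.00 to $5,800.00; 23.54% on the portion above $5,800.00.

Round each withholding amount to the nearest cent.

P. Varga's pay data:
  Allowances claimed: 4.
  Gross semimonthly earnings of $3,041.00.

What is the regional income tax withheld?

$115.28

Regional Income Tax: taxable = $3,041.00 − 4×$400.00 = $1,441.00
  8% × $1,441.00 = $115.28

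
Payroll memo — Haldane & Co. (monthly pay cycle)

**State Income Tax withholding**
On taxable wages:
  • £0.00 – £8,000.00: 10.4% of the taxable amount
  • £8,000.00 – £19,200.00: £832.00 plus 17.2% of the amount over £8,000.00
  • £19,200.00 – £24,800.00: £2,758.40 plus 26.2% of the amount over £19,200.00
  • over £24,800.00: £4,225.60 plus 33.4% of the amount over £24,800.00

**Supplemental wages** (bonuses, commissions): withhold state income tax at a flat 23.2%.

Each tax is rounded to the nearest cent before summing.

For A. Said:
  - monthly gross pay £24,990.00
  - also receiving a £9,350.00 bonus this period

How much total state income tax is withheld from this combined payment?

£6,458.26

State Income Tax: taxable = £24,990.00
  £4,225.60 + 33.4% × (£24,990.00 − £24,800.00) = £4,225.60 + 33.4% × £190.00 = £4,289.06
Supplemental (23.2% flat on bonus): 23.2% × £9,350.00 = £2,169.20
Total state income tax: £4,289.06 + £2,169.20 = £6,458.26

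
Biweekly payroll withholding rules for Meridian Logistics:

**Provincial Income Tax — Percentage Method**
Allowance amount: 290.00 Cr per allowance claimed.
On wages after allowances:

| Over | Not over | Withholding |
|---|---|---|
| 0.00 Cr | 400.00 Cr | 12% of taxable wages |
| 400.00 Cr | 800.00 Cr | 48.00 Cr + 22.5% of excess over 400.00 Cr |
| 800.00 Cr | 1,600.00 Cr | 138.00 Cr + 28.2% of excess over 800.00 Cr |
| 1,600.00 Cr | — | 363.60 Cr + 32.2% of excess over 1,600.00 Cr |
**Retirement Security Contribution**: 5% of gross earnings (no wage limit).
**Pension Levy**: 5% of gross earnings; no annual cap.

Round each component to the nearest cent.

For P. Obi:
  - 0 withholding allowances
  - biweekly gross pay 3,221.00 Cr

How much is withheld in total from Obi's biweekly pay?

Provincial Income Tax: taxable = 3,221.00 Cr
  363.60 Cr + 32.2% × (3,221.00 Cr − 1,600.00 Cr) = 363.60 Cr + 32.2% × 1,621.00 Cr = 885.56 Cr
Retirement Security Contribution: 5% × 3,221.00 Cr = 161.05 Cr
Pension Levy: 5% × 3,221.00 Cr = 161.05 Cr
Total: 885.56 Cr + 161.05 Cr + 161.05 Cr = 1,207.66 Cr

1,207.66 Cr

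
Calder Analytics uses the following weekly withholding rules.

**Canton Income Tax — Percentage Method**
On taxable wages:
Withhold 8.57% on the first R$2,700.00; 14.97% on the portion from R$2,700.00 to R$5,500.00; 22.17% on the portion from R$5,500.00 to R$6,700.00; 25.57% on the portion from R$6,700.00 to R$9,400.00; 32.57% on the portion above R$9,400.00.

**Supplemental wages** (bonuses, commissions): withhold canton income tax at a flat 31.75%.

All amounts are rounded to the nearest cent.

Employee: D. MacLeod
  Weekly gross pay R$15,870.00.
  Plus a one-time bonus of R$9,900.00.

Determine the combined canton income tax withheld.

Canton Income Tax: taxable = R$15,870.00
  R$1,606.98 + 32.57% × (R$15,870.00 − R$9,400.00) = R$1,606.98 + 32.57% × R$6,470.00 = R$3,714.26
Supplemental (31.75% flat on bonus): 31.75% × R$9,900.00 = R$3,143.25
Total canton income tax: R$3,714.26 + R$3,143.25 = R$6,857.51

R$6,857.51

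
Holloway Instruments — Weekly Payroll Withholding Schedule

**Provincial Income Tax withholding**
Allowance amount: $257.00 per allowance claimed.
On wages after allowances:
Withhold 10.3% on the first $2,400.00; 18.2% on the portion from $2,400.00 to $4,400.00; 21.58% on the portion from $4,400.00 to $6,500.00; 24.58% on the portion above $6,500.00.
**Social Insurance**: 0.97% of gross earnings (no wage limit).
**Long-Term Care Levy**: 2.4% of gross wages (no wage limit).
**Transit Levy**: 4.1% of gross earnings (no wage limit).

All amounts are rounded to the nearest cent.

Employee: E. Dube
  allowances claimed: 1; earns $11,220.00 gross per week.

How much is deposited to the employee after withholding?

Provincial Income Tax: taxable = $11,220.00 − 1×$257.00 = $10,963.00
  $1,064.38 + 24.58% × ($10,963.00 − $6,500.00) = $1,064.38 + 24.58% × $4,463.00 = $2,161.39
Social Insurance: 0.97% × $11,220.00 = $108.83
Long-Term Care Levy: 2.4% × $11,220.00 = $269.28
Transit Levy: 4.1% × $11,220.00 = $460.02
Total withheld: $2,161.39 + $108.83 + $269.28 + $460.02 = $2,999.52
Net pay: $11,220.00 − $2,999.52 = $8,220.48

$8,220.48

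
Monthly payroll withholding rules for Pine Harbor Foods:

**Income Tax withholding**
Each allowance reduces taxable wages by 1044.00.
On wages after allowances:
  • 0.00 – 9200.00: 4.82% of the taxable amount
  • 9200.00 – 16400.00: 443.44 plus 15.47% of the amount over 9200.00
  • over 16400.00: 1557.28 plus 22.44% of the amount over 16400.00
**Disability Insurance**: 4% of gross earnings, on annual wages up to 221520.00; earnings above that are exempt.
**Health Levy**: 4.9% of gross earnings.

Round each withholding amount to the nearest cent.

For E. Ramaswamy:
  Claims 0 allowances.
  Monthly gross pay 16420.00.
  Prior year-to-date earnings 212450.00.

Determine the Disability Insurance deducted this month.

Disability Insurance: cap 221520.00 − YTD 212450.00 = 9070.00 subject; 4% × 9070.00 = 362.80

362.80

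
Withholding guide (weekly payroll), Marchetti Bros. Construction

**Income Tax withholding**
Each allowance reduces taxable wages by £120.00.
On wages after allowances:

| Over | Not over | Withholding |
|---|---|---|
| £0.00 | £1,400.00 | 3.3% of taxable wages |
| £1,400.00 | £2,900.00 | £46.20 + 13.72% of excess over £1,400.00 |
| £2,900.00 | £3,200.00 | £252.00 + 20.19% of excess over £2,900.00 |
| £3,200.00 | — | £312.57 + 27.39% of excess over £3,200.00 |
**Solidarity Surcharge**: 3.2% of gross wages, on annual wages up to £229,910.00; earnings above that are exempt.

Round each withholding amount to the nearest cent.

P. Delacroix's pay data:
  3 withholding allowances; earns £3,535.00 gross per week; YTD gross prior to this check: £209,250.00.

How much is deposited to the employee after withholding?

Income Tax: taxable = £3,535.00 − 3×£120.00 = £3,175.00
  £252.00 + 20.19% × (£3,175.00 − £2,900.00) = £252.00 + 20.19% × £275.00 = £307.52
Solidarity Surcharge: 3.2% × £3,535.00 = £113.12
Total withheld: £307.52 + £113.12 = £420.64
Net pay: £3,535.00 − £420.64 = £3,114.36

£3,114.36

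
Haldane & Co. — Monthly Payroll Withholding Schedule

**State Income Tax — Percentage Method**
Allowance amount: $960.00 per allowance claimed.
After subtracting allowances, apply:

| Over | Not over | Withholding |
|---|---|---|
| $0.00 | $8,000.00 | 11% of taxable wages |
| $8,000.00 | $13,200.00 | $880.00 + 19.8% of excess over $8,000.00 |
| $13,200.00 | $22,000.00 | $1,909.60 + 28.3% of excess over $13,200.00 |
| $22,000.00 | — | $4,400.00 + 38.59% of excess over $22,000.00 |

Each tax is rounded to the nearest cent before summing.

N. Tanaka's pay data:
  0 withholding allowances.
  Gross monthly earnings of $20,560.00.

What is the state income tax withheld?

State Income Tax: taxable = $20,560.00
  $1,909.60 + 28.3% × ($20,560.00 − $13,200.00) = $1,909.60 + 28.3% × $7,360.00 = $3,992.48

$3,992.48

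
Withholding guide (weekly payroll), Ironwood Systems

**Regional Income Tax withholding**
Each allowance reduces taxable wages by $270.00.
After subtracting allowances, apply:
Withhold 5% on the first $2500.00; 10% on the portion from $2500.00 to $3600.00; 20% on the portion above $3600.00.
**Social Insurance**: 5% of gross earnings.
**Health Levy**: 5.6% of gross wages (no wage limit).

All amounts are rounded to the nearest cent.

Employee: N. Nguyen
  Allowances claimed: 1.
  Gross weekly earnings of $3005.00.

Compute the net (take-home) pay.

$2537.97

Regional Income Tax: taxable = $3005.00 − 1×$270.00 = $2735.00
  $125.00 + 10% × ($2735.00 − $2500.00) = $125.00 + 10% × $235.00 = $148.50
Social Insurance: 5% × $3005.00 = $150.25
Health Levy: 5.6% × $3005.00 = $168.28
Total withheld: $148.50 + $150.25 + $168.28 = $467.03
Net pay: $3005.00 − $467.03 = $2537.97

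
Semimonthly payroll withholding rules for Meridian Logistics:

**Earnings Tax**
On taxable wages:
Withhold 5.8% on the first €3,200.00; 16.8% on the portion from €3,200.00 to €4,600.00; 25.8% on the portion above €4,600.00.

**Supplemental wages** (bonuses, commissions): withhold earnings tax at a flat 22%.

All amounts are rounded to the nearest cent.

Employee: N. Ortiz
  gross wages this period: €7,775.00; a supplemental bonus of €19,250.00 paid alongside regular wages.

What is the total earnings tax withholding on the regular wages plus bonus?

€5,474.95

Earnings Tax: taxable = €7,775.00
  €420.80 + 25.8% × (€7,775.00 − €4,600.00) = €420.80 + 25.8% × €3,175.00 = €1,239.95
Supplemental (22% flat on bonus): 22% × €19,250.00 = €4,235.00
Total earnings tax: €1,239.95 + €4,235.00 = €5,474.95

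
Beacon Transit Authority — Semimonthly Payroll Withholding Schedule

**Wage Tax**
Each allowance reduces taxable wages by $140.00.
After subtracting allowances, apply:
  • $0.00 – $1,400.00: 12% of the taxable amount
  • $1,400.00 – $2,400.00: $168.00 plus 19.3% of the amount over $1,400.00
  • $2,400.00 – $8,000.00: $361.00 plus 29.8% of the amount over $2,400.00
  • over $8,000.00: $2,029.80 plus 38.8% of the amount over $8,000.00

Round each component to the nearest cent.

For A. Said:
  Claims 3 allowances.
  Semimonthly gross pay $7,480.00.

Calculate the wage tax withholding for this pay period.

$1,749.68

Wage Tax: taxable = $7,480.00 − 3×$140.00 = $7,060.00
  $361.00 + 29.8% × ($7,060.00 − $2,400.00) = $361.00 + 29.8% × $4,660.00 = $1,749.68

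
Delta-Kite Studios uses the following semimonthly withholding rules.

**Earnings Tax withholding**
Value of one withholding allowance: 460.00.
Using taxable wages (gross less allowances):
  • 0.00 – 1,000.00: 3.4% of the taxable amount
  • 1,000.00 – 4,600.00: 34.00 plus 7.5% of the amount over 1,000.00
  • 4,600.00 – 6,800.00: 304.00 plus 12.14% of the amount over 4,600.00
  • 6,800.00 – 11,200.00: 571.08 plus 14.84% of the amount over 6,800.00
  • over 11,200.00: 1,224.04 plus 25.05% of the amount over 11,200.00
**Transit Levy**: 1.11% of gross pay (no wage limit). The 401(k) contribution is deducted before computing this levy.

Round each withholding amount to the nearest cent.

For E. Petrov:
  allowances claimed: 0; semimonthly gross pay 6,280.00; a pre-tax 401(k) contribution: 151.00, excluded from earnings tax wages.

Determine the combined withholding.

557.65

Earnings Tax: taxable = 6,280.00 − 151.00 = 6,129.00
  304.00 + 12.14% × (6,129.00 − 4,600.00) = 304.00 + 12.14% × 1,529.00 = 489.62
Transit Levy: 1.11% × 6,129.00 = 68.03
Total: 489.62 + 68.03 = 557.65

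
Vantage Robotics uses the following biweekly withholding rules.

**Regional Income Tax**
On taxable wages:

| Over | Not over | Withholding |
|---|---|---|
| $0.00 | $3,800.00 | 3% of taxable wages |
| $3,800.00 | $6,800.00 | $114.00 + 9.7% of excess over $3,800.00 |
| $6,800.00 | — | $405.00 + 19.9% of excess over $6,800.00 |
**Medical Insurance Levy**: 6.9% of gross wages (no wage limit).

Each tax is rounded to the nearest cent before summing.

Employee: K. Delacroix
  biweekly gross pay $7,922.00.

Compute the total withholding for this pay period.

Regional Income Tax: taxable = $7,922.00
  $405.00 + 19.9% × ($7,922.00 − $6,800.00) = $405.00 + 19.9% × $1,122.00 = $628.28
Medical Insurance Levy: 6.9% × $7,922.00 = $546.62
Total: $628.28 + $546.62 = $1,174.90

$1,174.90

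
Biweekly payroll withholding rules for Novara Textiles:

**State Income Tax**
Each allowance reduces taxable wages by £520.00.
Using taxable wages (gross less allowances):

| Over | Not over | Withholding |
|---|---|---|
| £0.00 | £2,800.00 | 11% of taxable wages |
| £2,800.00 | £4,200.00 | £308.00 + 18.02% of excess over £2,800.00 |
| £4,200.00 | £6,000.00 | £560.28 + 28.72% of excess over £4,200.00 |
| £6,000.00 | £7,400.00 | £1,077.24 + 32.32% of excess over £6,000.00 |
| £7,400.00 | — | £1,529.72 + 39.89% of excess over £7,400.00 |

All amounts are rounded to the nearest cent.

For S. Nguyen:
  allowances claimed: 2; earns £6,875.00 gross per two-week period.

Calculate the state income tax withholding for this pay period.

£1,029.85

State Income Tax: taxable = £6,875.00 − 2×£520.00 = £5,835.00
  £560.28 + 28.72% × (£5,835.00 − £4,200.00) = £560.28 + 28.72% × £1,635.00 = £1,029.85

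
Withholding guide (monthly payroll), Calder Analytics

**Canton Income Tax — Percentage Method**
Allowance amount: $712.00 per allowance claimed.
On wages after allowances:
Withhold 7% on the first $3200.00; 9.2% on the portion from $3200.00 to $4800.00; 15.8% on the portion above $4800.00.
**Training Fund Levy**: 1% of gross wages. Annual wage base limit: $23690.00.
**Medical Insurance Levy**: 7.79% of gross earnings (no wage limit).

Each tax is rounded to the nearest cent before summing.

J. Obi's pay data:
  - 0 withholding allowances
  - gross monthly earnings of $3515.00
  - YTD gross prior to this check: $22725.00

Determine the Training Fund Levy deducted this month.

$9.65

Training Fund Levy: cap $23690.00 − YTD $22725.00 = $965.00 subject; 1% × $965.00 = $9.65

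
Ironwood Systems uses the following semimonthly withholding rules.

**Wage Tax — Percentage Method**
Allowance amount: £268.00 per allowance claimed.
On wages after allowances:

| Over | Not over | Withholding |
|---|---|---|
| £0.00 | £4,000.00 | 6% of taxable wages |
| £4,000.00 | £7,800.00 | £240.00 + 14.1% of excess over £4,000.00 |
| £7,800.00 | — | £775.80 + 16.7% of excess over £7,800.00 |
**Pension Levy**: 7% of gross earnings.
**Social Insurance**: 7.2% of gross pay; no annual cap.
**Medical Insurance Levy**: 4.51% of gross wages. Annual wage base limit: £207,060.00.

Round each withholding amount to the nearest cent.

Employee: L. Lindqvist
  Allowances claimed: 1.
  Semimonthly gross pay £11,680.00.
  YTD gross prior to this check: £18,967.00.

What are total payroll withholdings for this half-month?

Wage Tax: taxable = £11,680.00 − 1×£268.00 = £11,412.00
  £775.80 + 16.7% × (£11,412.00 − £7,800.00) = £775.80 + 16.7% × £3,612.00 = £1,379.00
Pension Levy: 7% × £11,680.00 = £817.60
Social Insurance: 7.2% × £11,680.00 = £840.96
Medical Insurance Levy: 4.51% × £11,680.00 = £526.77
Total: £1,379.00 + £817.60 + £840.96 + £526.77 = £3,564.33

£3,564.33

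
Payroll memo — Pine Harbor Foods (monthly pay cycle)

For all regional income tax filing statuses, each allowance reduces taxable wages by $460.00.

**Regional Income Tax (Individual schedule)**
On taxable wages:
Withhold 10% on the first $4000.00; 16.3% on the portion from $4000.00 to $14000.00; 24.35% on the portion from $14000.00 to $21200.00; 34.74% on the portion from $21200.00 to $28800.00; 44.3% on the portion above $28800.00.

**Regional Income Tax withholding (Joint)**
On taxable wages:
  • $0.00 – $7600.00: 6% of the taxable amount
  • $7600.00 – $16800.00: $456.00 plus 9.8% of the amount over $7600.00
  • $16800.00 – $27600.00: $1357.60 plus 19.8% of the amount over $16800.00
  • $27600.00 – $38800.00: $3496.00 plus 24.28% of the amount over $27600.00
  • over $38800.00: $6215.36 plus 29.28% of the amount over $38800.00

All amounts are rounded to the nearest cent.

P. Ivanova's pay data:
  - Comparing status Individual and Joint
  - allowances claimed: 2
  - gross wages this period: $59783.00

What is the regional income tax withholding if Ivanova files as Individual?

$19741.35

Regional Income Tax (Individual): taxable = $59783.00 − 2×$460.00 = $58863.00
  $6423.44 + 44.3% × ($58863.00 − $28800.00) = $6423.44 + 44.3% × $30063.00 = $19741.35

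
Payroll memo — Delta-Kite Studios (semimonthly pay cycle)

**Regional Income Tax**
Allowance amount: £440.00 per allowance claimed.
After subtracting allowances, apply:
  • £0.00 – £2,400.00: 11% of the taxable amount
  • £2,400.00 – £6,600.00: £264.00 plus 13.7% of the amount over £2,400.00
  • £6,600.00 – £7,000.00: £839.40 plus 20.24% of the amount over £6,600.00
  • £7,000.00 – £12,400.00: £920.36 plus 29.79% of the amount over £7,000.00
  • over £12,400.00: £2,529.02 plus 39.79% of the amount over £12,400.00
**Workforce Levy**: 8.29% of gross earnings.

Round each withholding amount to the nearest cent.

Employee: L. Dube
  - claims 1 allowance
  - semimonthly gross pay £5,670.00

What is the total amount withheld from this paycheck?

Regional Income Tax: taxable = £5,670.00 − 1×£440.00 = £5,230.00
  £264.00 + 13.7% × (£5,230.00 − £2,400.00) = £264.00 + 13.7% × £2,830.00 = £651.71
Workforce Levy: 8.29% × £5,670.00 = £470.04
Total: £651.71 + £470.04 = £1,121.75

£1,121.75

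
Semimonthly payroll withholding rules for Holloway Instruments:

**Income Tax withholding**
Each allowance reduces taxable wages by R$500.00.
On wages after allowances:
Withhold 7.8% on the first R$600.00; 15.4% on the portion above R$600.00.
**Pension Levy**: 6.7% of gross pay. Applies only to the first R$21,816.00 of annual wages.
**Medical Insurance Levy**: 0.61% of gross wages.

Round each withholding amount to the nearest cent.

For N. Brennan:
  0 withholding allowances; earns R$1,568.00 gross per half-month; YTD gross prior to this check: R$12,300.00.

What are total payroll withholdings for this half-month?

Income Tax: taxable = R$1,568.00
  R$46.80 + 15.4% × (R$1,568.00 − R$600.00) = R$46.80 + 15.4% × R$968.00 = R$195.87
Pension Levy: 6.7% × R$1,568.00 = R$105.06
Medical Insurance Levy: 0.61% × R$1,568.00 = R$9.56
Total: R$195.87 + R$105.06 + R$9.56 = R$310.49

R$310.49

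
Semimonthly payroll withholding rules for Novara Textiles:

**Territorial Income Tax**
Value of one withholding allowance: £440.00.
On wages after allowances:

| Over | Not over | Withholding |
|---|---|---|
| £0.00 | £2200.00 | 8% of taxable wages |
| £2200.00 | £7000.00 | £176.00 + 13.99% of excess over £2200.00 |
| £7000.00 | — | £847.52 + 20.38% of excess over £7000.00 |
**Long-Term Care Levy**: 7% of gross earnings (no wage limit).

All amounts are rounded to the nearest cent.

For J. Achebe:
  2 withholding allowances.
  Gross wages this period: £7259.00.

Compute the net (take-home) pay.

Territorial Income Tax: taxable = £7259.00 − 2×£440.00 = £6379.00
  £176.00 + 13.99% × (£6379.00 − £2200.00) = £176.00 + 13.99% × £4179.00 = £760.64
Long-Term Care Levy: 7% × £7259.00 = £508.13
Total withheld: £760.64 + £508.13 = £1268.77
Net pay: £7259.00 − £1268.77 = £5990.23

£5990.23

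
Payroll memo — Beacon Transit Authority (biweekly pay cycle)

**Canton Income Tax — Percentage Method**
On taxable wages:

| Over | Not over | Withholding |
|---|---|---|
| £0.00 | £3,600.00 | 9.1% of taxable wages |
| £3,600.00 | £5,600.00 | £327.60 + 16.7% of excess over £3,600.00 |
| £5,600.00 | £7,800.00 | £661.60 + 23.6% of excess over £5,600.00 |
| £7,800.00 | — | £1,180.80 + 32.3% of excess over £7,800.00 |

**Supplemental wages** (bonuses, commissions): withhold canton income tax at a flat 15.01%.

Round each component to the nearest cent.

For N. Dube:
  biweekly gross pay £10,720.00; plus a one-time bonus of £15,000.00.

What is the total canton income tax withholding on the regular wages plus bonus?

£4,375.46

Canton Income Tax: taxable = £10,720.00
  £1,180.80 + 32.3% × (£10,720.00 − £7,800.00) = £1,180.80 + 32.3% × £2,920.00 = £2,123.96
Supplemental (15.01% flat on bonus): 15.01% × £15,000.00 = £2,251.50
Total canton income tax: £2,123.96 + £2,251.50 = £4,375.46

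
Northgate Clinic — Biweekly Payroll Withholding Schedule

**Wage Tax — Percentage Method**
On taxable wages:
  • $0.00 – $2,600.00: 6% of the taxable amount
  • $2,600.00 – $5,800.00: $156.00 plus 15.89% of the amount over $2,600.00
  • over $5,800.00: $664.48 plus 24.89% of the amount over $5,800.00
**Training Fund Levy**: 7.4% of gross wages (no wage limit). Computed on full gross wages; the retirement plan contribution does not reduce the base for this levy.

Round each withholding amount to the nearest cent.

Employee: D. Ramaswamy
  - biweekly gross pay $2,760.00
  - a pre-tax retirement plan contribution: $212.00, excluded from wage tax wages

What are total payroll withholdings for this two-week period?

Wage Tax: taxable = $2,760.00 − $212.00 = $2,548.00
  6% × $2,548.00 = $152.88
Training Fund Levy: 7.4% × $2,760.00 = $204.24
Total: $152.88 + $204.24 = $357.12

$357.12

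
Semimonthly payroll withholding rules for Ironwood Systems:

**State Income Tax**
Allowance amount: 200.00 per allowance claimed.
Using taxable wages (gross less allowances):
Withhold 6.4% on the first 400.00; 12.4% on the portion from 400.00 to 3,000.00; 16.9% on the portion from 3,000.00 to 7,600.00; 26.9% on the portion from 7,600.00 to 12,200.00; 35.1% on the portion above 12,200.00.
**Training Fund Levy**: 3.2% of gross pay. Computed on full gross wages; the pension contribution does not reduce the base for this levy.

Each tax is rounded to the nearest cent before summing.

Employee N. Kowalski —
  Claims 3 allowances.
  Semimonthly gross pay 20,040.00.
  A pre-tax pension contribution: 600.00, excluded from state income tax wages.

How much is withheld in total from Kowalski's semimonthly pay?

State Income Tax: taxable = 20,040.00 − 600.00 − 3×200.00 = 18,840.00
  2,362.80 + 35.1% × (18,840.00 − 12,200.00) = 2,362.80 + 35.1% × 6,640.00 = 4,693.44
Training Fund Levy: 3.2% × 20,040.00 = 641.28
Total: 4,693.44 + 641.28 = 5,334.72

5,334.72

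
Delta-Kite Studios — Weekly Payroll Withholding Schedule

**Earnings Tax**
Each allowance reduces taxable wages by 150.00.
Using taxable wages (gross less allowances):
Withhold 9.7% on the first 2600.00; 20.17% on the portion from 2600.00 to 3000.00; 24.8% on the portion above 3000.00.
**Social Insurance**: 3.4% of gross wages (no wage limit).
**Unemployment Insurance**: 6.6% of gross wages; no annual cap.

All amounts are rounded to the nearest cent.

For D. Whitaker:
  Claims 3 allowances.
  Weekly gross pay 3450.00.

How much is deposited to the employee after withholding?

Earnings Tax: taxable = 3450.00 − 3×150.00 = 3000.00
  252.20 + 20.17% × (3000.00 − 2600.00) = 252.20 + 20.17% × 400.00 = 332.88
Social Insurance: 3.4% × 3450.00 = 117.30
Unemployment Insurance: 6.6% × 3450.00 = 227.70
Total withheld: 332.88 + 117.30 + 227.70 = 677.88
Net pay: 3450.00 − 677.88 = 2772.12

2772.12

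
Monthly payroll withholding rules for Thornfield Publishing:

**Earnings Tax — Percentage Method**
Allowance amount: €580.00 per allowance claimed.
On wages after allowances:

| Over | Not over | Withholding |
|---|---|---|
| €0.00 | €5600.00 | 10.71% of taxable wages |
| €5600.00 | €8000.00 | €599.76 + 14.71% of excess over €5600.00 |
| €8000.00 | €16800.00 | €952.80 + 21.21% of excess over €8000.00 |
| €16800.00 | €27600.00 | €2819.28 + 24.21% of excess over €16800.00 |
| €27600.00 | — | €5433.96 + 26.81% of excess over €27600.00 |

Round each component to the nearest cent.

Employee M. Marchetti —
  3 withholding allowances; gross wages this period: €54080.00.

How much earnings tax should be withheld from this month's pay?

€12066.75

Earnings Tax: taxable = €54080.00 − 3×€580.00 = €52340.00
  €5433.96 + 26.81% × (€52340.00 − €27600.00) = €5433.96 + 26.81% × €24740.00 = €12066.75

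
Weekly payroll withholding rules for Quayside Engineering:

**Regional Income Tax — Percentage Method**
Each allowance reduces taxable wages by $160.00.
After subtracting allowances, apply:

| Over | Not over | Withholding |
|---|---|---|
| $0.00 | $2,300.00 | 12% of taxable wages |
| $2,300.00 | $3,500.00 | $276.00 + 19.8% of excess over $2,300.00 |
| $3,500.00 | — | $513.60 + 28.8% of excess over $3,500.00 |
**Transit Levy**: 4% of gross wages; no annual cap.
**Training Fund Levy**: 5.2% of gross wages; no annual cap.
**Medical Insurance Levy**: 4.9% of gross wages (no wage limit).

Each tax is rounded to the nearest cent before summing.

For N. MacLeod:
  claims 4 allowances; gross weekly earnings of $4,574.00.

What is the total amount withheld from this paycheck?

$1,283.53

Regional Income Tax: taxable = $4,574.00 − 4×$160.00 = $3,934.00
  $513.60 + 28.8% × ($3,934.00 − $3,500.00) = $513.60 + 28.8% × $434.00 = $638.59
Transit Levy: 4% × $4,574.00 = $182.96
Training Fund Levy: 5.2% × $4,574.00 = $237.85
Medical Insurance Levy: 4.9% × $4,574.00 = $224.13
Total: $638.59 + $182.96 + $237.85 + $224.13 = $1,283.53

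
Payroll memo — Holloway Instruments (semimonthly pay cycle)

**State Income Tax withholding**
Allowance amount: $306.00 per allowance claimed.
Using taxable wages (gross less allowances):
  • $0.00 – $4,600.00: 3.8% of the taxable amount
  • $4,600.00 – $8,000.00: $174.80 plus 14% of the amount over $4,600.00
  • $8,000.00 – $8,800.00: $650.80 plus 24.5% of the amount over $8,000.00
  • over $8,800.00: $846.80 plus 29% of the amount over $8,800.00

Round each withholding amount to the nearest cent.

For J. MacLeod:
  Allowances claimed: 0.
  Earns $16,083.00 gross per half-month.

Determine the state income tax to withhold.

$2,958.87

State Income Tax: taxable = $16,083.00
  $846.80 + 29% × ($16,083.00 − $8,800.00) = $846.80 + 29% × $7,283.00 = $2,958.87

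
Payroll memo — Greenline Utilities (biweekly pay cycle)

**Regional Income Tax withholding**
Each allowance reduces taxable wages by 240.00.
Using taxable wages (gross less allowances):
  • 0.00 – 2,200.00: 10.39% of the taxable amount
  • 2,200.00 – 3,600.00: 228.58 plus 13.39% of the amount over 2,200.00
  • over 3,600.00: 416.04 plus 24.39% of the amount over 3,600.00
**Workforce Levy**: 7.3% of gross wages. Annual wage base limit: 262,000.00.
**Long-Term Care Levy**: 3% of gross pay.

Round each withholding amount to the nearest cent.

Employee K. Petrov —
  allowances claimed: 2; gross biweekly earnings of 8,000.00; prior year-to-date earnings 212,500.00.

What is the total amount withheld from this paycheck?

Regional Income Tax: taxable = 8,000.00 − 2×240.00 = 7,520.00
  416.04 + 24.39% × (7,520.00 − 3,600.00) = 416.04 + 24.39% × 3,920.00 = 1,372.13
Workforce Levy: 7.3% × 8,000.00 = 584.00
Long-Term Care Levy: 3% × 8,000.00 = 240.00
Total: 1,372.13 + 584.00 + 240.00 = 2,196.13

2,196.13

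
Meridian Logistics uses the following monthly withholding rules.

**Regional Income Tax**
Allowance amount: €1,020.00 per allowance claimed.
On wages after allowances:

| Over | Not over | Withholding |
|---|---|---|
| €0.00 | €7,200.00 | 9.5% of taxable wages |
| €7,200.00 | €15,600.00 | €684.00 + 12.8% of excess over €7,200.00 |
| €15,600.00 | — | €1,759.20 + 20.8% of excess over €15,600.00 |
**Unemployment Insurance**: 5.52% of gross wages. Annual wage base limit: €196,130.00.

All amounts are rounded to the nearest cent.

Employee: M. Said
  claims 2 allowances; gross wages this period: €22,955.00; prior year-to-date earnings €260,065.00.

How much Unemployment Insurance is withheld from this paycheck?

Unemployment Insurance: YTD €260,065.00 ≥ cap €196,130.00 → €0.00

€0.00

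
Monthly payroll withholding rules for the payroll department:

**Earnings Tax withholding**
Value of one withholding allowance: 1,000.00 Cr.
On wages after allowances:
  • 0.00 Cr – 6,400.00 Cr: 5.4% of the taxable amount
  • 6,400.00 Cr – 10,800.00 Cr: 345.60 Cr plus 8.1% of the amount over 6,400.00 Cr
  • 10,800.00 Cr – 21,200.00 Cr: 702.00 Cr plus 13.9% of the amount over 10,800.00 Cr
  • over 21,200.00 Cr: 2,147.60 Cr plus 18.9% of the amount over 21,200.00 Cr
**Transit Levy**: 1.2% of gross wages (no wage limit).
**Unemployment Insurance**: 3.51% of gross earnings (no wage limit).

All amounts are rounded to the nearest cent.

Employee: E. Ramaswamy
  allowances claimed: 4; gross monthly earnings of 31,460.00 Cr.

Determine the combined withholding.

Earnings Tax: taxable = 31,460.00 Cr − 4×1,000.00 Cr = 27,460.00 Cr
  2,147.60 Cr + 18.9% × (27,460.00 Cr − 21,200.00 Cr) = 2,147.60 Cr + 18.9% × 6,260.00 Cr = 3,330.74 Cr
Transit Levy: 1.2% × 31,460.00 Cr = 377.52 Cr
Unemployment Insurance: 3.51% × 31,460.00 Cr = 1,104.25 Cr
Total: 3,330.74 Cr + 377.52 Cr + 1,104.25 Cr = 4,812.51 Cr

4,812.51 Cr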